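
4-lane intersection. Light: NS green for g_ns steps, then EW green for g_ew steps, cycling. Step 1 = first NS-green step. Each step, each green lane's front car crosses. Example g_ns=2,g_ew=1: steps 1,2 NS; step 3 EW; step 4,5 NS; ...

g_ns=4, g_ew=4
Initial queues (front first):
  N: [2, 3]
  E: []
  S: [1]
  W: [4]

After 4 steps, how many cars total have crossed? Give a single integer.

Step 1 [NS]: N:car2-GO,E:wait,S:car1-GO,W:wait | queues: N=1 E=0 S=0 W=1
Step 2 [NS]: N:car3-GO,E:wait,S:empty,W:wait | queues: N=0 E=0 S=0 W=1
Step 3 [NS]: N:empty,E:wait,S:empty,W:wait | queues: N=0 E=0 S=0 W=1
Step 4 [NS]: N:empty,E:wait,S:empty,W:wait | queues: N=0 E=0 S=0 W=1
Cars crossed by step 4: 3

Answer: 3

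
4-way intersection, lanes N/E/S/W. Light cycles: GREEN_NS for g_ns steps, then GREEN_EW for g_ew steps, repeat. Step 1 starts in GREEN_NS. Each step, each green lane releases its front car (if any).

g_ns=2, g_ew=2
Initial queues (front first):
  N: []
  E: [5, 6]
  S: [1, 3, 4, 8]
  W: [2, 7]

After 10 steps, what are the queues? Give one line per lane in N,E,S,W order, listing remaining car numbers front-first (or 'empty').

Step 1 [NS]: N:empty,E:wait,S:car1-GO,W:wait | queues: N=0 E=2 S=3 W=2
Step 2 [NS]: N:empty,E:wait,S:car3-GO,W:wait | queues: N=0 E=2 S=2 W=2
Step 3 [EW]: N:wait,E:car5-GO,S:wait,W:car2-GO | queues: N=0 E=1 S=2 W=1
Step 4 [EW]: N:wait,E:car6-GO,S:wait,W:car7-GO | queues: N=0 E=0 S=2 W=0
Step 5 [NS]: N:empty,E:wait,S:car4-GO,W:wait | queues: N=0 E=0 S=1 W=0
Step 6 [NS]: N:empty,E:wait,S:car8-GO,W:wait | queues: N=0 E=0 S=0 W=0

N: empty
E: empty
S: empty
W: empty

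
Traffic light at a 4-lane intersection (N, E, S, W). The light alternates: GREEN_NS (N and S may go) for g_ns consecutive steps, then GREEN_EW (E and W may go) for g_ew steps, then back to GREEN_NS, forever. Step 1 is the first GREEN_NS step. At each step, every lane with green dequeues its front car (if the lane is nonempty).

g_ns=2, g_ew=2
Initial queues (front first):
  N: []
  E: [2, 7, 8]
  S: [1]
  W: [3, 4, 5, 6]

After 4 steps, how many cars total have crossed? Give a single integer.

Step 1 [NS]: N:empty,E:wait,S:car1-GO,W:wait | queues: N=0 E=3 S=0 W=4
Step 2 [NS]: N:empty,E:wait,S:empty,W:wait | queues: N=0 E=3 S=0 W=4
Step 3 [EW]: N:wait,E:car2-GO,S:wait,W:car3-GO | queues: N=0 E=2 S=0 W=3
Step 4 [EW]: N:wait,E:car7-GO,S:wait,W:car4-GO | queues: N=0 E=1 S=0 W=2
Cars crossed by step 4: 5

Answer: 5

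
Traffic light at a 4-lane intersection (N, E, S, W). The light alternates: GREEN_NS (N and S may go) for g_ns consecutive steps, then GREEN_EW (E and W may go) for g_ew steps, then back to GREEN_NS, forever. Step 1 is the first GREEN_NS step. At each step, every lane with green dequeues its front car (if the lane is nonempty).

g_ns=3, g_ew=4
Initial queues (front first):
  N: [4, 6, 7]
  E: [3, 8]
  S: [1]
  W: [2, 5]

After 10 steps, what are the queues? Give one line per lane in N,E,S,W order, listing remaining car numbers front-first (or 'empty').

Step 1 [NS]: N:car4-GO,E:wait,S:car1-GO,W:wait | queues: N=2 E=2 S=0 W=2
Step 2 [NS]: N:car6-GO,E:wait,S:empty,W:wait | queues: N=1 E=2 S=0 W=2
Step 3 [NS]: N:car7-GO,E:wait,S:empty,W:wait | queues: N=0 E=2 S=0 W=2
Step 4 [EW]: N:wait,E:car3-GO,S:wait,W:car2-GO | queues: N=0 E=1 S=0 W=1
Step 5 [EW]: N:wait,E:car8-GO,S:wait,W:car5-GO | queues: N=0 E=0 S=0 W=0

N: empty
E: empty
S: empty
W: empty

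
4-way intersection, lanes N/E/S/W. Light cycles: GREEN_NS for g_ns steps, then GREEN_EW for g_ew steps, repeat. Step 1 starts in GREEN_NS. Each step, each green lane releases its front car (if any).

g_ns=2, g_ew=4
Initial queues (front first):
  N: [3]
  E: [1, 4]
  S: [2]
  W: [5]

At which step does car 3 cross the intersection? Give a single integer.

Step 1 [NS]: N:car3-GO,E:wait,S:car2-GO,W:wait | queues: N=0 E=2 S=0 W=1
Step 2 [NS]: N:empty,E:wait,S:empty,W:wait | queues: N=0 E=2 S=0 W=1
Step 3 [EW]: N:wait,E:car1-GO,S:wait,W:car5-GO | queues: N=0 E=1 S=0 W=0
Step 4 [EW]: N:wait,E:car4-GO,S:wait,W:empty | queues: N=0 E=0 S=0 W=0
Car 3 crosses at step 1

1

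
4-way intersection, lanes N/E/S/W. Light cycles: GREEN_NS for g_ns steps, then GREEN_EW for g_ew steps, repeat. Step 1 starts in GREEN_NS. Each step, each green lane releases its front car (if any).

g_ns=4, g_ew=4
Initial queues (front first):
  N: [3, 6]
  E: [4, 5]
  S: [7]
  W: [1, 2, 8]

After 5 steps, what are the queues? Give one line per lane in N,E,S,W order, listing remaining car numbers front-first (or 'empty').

Step 1 [NS]: N:car3-GO,E:wait,S:car7-GO,W:wait | queues: N=1 E=2 S=0 W=3
Step 2 [NS]: N:car6-GO,E:wait,S:empty,W:wait | queues: N=0 E=2 S=0 W=3
Step 3 [NS]: N:empty,E:wait,S:empty,W:wait | queues: N=0 E=2 S=0 W=3
Step 4 [NS]: N:empty,E:wait,S:empty,W:wait | queues: N=0 E=2 S=0 W=3
Step 5 [EW]: N:wait,E:car4-GO,S:wait,W:car1-GO | queues: N=0 E=1 S=0 W=2

N: empty
E: 5
S: empty
W: 2 8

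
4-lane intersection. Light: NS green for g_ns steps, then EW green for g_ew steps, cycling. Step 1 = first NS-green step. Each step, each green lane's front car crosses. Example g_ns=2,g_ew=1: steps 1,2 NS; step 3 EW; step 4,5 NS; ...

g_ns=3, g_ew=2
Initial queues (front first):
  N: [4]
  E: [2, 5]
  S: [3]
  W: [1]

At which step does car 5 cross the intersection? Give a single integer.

Step 1 [NS]: N:car4-GO,E:wait,S:car3-GO,W:wait | queues: N=0 E=2 S=0 W=1
Step 2 [NS]: N:empty,E:wait,S:empty,W:wait | queues: N=0 E=2 S=0 W=1
Step 3 [NS]: N:empty,E:wait,S:empty,W:wait | queues: N=0 E=2 S=0 W=1
Step 4 [EW]: N:wait,E:car2-GO,S:wait,W:car1-GO | queues: N=0 E=1 S=0 W=0
Step 5 [EW]: N:wait,E:car5-GO,S:wait,W:empty | queues: N=0 E=0 S=0 W=0
Car 5 crosses at step 5

5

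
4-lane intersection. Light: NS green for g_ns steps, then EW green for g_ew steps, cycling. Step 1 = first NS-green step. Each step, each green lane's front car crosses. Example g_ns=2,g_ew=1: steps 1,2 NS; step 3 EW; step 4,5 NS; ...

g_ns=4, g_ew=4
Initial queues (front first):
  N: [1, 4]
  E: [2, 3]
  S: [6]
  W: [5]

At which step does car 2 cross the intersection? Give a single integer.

Step 1 [NS]: N:car1-GO,E:wait,S:car6-GO,W:wait | queues: N=1 E=2 S=0 W=1
Step 2 [NS]: N:car4-GO,E:wait,S:empty,W:wait | queues: N=0 E=2 S=0 W=1
Step 3 [NS]: N:empty,E:wait,S:empty,W:wait | queues: N=0 E=2 S=0 W=1
Step 4 [NS]: N:empty,E:wait,S:empty,W:wait | queues: N=0 E=2 S=0 W=1
Step 5 [EW]: N:wait,E:car2-GO,S:wait,W:car5-GO | queues: N=0 E=1 S=0 W=0
Step 6 [EW]: N:wait,E:car3-GO,S:wait,W:empty | queues: N=0 E=0 S=0 W=0
Car 2 crosses at step 5

5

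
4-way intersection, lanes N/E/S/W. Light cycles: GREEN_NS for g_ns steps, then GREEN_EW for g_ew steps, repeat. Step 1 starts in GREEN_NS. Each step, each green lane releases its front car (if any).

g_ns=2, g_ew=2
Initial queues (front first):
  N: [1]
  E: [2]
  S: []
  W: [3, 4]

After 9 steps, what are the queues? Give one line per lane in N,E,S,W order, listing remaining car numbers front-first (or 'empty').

Step 1 [NS]: N:car1-GO,E:wait,S:empty,W:wait | queues: N=0 E=1 S=0 W=2
Step 2 [NS]: N:empty,E:wait,S:empty,W:wait | queues: N=0 E=1 S=0 W=2
Step 3 [EW]: N:wait,E:car2-GO,S:wait,W:car3-GO | queues: N=0 E=0 S=0 W=1
Step 4 [EW]: N:wait,E:empty,S:wait,W:car4-GO | queues: N=0 E=0 S=0 W=0

N: empty
E: empty
S: empty
W: empty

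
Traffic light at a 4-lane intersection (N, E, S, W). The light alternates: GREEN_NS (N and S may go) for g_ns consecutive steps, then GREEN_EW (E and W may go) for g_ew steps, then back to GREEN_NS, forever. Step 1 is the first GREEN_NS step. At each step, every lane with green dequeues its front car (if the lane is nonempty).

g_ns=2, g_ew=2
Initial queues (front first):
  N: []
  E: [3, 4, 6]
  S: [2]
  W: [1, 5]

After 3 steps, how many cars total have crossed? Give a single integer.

Step 1 [NS]: N:empty,E:wait,S:car2-GO,W:wait | queues: N=0 E=3 S=0 W=2
Step 2 [NS]: N:empty,E:wait,S:empty,W:wait | queues: N=0 E=3 S=0 W=2
Step 3 [EW]: N:wait,E:car3-GO,S:wait,W:car1-GO | queues: N=0 E=2 S=0 W=1
Cars crossed by step 3: 3

Answer: 3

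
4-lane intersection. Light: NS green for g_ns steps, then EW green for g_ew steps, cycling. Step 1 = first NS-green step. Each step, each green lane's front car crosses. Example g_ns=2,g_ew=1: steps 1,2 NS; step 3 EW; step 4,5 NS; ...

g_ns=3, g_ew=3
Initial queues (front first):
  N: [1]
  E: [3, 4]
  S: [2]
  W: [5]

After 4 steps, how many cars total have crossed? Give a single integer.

Step 1 [NS]: N:car1-GO,E:wait,S:car2-GO,W:wait | queues: N=0 E=2 S=0 W=1
Step 2 [NS]: N:empty,E:wait,S:empty,W:wait | queues: N=0 E=2 S=0 W=1
Step 3 [NS]: N:empty,E:wait,S:empty,W:wait | queues: N=0 E=2 S=0 W=1
Step 4 [EW]: N:wait,E:car3-GO,S:wait,W:car5-GO | queues: N=0 E=1 S=0 W=0
Cars crossed by step 4: 4

Answer: 4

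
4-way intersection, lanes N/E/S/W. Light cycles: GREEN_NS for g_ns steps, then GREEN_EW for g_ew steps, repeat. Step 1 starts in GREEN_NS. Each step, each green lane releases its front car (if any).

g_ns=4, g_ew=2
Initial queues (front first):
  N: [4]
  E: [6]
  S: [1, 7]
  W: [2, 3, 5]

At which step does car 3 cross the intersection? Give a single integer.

Step 1 [NS]: N:car4-GO,E:wait,S:car1-GO,W:wait | queues: N=0 E=1 S=1 W=3
Step 2 [NS]: N:empty,E:wait,S:car7-GO,W:wait | queues: N=0 E=1 S=0 W=3
Step 3 [NS]: N:empty,E:wait,S:empty,W:wait | queues: N=0 E=1 S=0 W=3
Step 4 [NS]: N:empty,E:wait,S:empty,W:wait | queues: N=0 E=1 S=0 W=3
Step 5 [EW]: N:wait,E:car6-GO,S:wait,W:car2-GO | queues: N=0 E=0 S=0 W=2
Step 6 [EW]: N:wait,E:empty,S:wait,W:car3-GO | queues: N=0 E=0 S=0 W=1
Step 7 [NS]: N:empty,E:wait,S:empty,W:wait | queues: N=0 E=0 S=0 W=1
Step 8 [NS]: N:empty,E:wait,S:empty,W:wait | queues: N=0 E=0 S=0 W=1
Step 9 [NS]: N:empty,E:wait,S:empty,W:wait | queues: N=0 E=0 S=0 W=1
Step 10 [NS]: N:empty,E:wait,S:empty,W:wait | queues: N=0 E=0 S=0 W=1
Step 11 [EW]: N:wait,E:empty,S:wait,W:car5-GO | queues: N=0 E=0 S=0 W=0
Car 3 crosses at step 6

6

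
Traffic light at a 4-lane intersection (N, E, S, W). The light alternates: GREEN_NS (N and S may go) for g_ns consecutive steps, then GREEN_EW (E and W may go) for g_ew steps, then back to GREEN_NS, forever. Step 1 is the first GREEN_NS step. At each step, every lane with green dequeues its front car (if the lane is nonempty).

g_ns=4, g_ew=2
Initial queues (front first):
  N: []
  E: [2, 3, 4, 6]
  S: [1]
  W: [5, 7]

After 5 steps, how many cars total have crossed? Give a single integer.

Answer: 3

Derivation:
Step 1 [NS]: N:empty,E:wait,S:car1-GO,W:wait | queues: N=0 E=4 S=0 W=2
Step 2 [NS]: N:empty,E:wait,S:empty,W:wait | queues: N=0 E=4 S=0 W=2
Step 3 [NS]: N:empty,E:wait,S:empty,W:wait | queues: N=0 E=4 S=0 W=2
Step 4 [NS]: N:empty,E:wait,S:empty,W:wait | queues: N=0 E=4 S=0 W=2
Step 5 [EW]: N:wait,E:car2-GO,S:wait,W:car5-GO | queues: N=0 E=3 S=0 W=1
Cars crossed by step 5: 3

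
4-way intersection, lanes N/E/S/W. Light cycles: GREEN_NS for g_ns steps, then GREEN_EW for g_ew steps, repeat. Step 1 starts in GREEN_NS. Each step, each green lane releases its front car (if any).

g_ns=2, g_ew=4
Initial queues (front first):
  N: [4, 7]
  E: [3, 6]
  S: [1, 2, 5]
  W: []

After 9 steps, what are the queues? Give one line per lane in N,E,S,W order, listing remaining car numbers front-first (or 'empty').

Step 1 [NS]: N:car4-GO,E:wait,S:car1-GO,W:wait | queues: N=1 E=2 S=2 W=0
Step 2 [NS]: N:car7-GO,E:wait,S:car2-GO,W:wait | queues: N=0 E=2 S=1 W=0
Step 3 [EW]: N:wait,E:car3-GO,S:wait,W:empty | queues: N=0 E=1 S=1 W=0
Step 4 [EW]: N:wait,E:car6-GO,S:wait,W:empty | queues: N=0 E=0 S=1 W=0
Step 5 [EW]: N:wait,E:empty,S:wait,W:empty | queues: N=0 E=0 S=1 W=0
Step 6 [EW]: N:wait,E:empty,S:wait,W:empty | queues: N=0 E=0 S=1 W=0
Step 7 [NS]: N:empty,E:wait,S:car5-GO,W:wait | queues: N=0 E=0 S=0 W=0

N: empty
E: empty
S: empty
W: empty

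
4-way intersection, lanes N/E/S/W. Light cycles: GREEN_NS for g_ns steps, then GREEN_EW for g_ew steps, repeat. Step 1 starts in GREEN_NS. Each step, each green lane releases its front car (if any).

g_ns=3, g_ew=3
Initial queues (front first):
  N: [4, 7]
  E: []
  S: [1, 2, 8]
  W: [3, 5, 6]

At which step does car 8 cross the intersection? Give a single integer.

Step 1 [NS]: N:car4-GO,E:wait,S:car1-GO,W:wait | queues: N=1 E=0 S=2 W=3
Step 2 [NS]: N:car7-GO,E:wait,S:car2-GO,W:wait | queues: N=0 E=0 S=1 W=3
Step 3 [NS]: N:empty,E:wait,S:car8-GO,W:wait | queues: N=0 E=0 S=0 W=3
Step 4 [EW]: N:wait,E:empty,S:wait,W:car3-GO | queues: N=0 E=0 S=0 W=2
Step 5 [EW]: N:wait,E:empty,S:wait,W:car5-GO | queues: N=0 E=0 S=0 W=1
Step 6 [EW]: N:wait,E:empty,S:wait,W:car6-GO | queues: N=0 E=0 S=0 W=0
Car 8 crosses at step 3

3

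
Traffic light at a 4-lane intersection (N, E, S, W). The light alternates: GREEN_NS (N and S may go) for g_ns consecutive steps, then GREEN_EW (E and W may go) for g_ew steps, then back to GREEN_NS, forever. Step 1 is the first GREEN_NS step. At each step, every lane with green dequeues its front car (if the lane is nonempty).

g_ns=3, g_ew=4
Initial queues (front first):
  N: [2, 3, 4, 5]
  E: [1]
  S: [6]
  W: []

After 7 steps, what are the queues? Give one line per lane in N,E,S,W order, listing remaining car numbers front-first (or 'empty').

Step 1 [NS]: N:car2-GO,E:wait,S:car6-GO,W:wait | queues: N=3 E=1 S=0 W=0
Step 2 [NS]: N:car3-GO,E:wait,S:empty,W:wait | queues: N=2 E=1 S=0 W=0
Step 3 [NS]: N:car4-GO,E:wait,S:empty,W:wait | queues: N=1 E=1 S=0 W=0
Step 4 [EW]: N:wait,E:car1-GO,S:wait,W:empty | queues: N=1 E=0 S=0 W=0
Step 5 [EW]: N:wait,E:empty,S:wait,W:empty | queues: N=1 E=0 S=0 W=0
Step 6 [EW]: N:wait,E:empty,S:wait,W:empty | queues: N=1 E=0 S=0 W=0
Step 7 [EW]: N:wait,E:empty,S:wait,W:empty | queues: N=1 E=0 S=0 W=0

N: 5
E: empty
S: empty
W: empty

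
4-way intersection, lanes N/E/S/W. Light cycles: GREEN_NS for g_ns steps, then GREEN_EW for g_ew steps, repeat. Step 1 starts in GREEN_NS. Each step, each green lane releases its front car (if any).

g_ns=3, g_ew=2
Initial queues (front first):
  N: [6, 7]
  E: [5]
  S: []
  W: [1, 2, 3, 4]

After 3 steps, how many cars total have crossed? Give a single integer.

Step 1 [NS]: N:car6-GO,E:wait,S:empty,W:wait | queues: N=1 E=1 S=0 W=4
Step 2 [NS]: N:car7-GO,E:wait,S:empty,W:wait | queues: N=0 E=1 S=0 W=4
Step 3 [NS]: N:empty,E:wait,S:empty,W:wait | queues: N=0 E=1 S=0 W=4
Cars crossed by step 3: 2

Answer: 2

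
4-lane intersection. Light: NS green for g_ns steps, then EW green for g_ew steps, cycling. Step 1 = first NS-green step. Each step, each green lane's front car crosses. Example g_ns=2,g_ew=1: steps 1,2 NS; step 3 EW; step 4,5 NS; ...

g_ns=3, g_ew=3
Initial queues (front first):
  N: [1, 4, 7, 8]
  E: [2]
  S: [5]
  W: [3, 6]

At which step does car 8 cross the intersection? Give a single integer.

Step 1 [NS]: N:car1-GO,E:wait,S:car5-GO,W:wait | queues: N=3 E=1 S=0 W=2
Step 2 [NS]: N:car4-GO,E:wait,S:empty,W:wait | queues: N=2 E=1 S=0 W=2
Step 3 [NS]: N:car7-GO,E:wait,S:empty,W:wait | queues: N=1 E=1 S=0 W=2
Step 4 [EW]: N:wait,E:car2-GO,S:wait,W:car3-GO | queues: N=1 E=0 S=0 W=1
Step 5 [EW]: N:wait,E:empty,S:wait,W:car6-GO | queues: N=1 E=0 S=0 W=0
Step 6 [EW]: N:wait,E:empty,S:wait,W:empty | queues: N=1 E=0 S=0 W=0
Step 7 [NS]: N:car8-GO,E:wait,S:empty,W:wait | queues: N=0 E=0 S=0 W=0
Car 8 crosses at step 7

7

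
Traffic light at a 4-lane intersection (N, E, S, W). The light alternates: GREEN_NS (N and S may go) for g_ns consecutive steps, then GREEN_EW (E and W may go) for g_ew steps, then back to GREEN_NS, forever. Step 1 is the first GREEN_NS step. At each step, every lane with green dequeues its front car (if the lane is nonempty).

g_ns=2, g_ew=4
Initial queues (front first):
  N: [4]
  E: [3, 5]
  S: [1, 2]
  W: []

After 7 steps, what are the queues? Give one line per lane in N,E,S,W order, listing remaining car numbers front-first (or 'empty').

Step 1 [NS]: N:car4-GO,E:wait,S:car1-GO,W:wait | queues: N=0 E=2 S=1 W=0
Step 2 [NS]: N:empty,E:wait,S:car2-GO,W:wait | queues: N=0 E=2 S=0 W=0
Step 3 [EW]: N:wait,E:car3-GO,S:wait,W:empty | queues: N=0 E=1 S=0 W=0
Step 4 [EW]: N:wait,E:car5-GO,S:wait,W:empty | queues: N=0 E=0 S=0 W=0

N: empty
E: empty
S: empty
W: empty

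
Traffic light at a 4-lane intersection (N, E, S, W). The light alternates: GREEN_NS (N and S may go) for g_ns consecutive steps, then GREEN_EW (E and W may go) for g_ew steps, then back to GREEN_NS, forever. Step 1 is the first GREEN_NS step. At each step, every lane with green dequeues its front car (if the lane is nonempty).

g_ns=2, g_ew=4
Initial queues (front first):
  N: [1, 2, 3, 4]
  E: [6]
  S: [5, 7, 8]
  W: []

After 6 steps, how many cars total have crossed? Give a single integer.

Step 1 [NS]: N:car1-GO,E:wait,S:car5-GO,W:wait | queues: N=3 E=1 S=2 W=0
Step 2 [NS]: N:car2-GO,E:wait,S:car7-GO,W:wait | queues: N=2 E=1 S=1 W=0
Step 3 [EW]: N:wait,E:car6-GO,S:wait,W:empty | queues: N=2 E=0 S=1 W=0
Step 4 [EW]: N:wait,E:empty,S:wait,W:empty | queues: N=2 E=0 S=1 W=0
Step 5 [EW]: N:wait,E:empty,S:wait,W:empty | queues: N=2 E=0 S=1 W=0
Step 6 [EW]: N:wait,E:empty,S:wait,W:empty | queues: N=2 E=0 S=1 W=0
Cars crossed by step 6: 5

Answer: 5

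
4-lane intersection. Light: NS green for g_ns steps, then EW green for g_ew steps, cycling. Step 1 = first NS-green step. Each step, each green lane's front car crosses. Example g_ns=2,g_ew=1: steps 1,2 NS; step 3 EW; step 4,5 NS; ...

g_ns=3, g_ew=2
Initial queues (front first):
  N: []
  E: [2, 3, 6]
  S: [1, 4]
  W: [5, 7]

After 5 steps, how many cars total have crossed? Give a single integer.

Step 1 [NS]: N:empty,E:wait,S:car1-GO,W:wait | queues: N=0 E=3 S=1 W=2
Step 2 [NS]: N:empty,E:wait,S:car4-GO,W:wait | queues: N=0 E=3 S=0 W=2
Step 3 [NS]: N:empty,E:wait,S:empty,W:wait | queues: N=0 E=3 S=0 W=2
Step 4 [EW]: N:wait,E:car2-GO,S:wait,W:car5-GO | queues: N=0 E=2 S=0 W=1
Step 5 [EW]: N:wait,E:car3-GO,S:wait,W:car7-GO | queues: N=0 E=1 S=0 W=0
Cars crossed by step 5: 6

Answer: 6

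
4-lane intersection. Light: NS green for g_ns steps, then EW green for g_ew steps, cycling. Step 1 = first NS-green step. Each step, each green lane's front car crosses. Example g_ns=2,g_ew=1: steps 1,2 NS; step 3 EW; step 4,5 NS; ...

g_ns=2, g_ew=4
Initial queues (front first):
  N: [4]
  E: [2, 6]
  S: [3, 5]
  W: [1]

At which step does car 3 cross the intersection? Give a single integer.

Step 1 [NS]: N:car4-GO,E:wait,S:car3-GO,W:wait | queues: N=0 E=2 S=1 W=1
Step 2 [NS]: N:empty,E:wait,S:car5-GO,W:wait | queues: N=0 E=2 S=0 W=1
Step 3 [EW]: N:wait,E:car2-GO,S:wait,W:car1-GO | queues: N=0 E=1 S=0 W=0
Step 4 [EW]: N:wait,E:car6-GO,S:wait,W:empty | queues: N=0 E=0 S=0 W=0
Car 3 crosses at step 1

1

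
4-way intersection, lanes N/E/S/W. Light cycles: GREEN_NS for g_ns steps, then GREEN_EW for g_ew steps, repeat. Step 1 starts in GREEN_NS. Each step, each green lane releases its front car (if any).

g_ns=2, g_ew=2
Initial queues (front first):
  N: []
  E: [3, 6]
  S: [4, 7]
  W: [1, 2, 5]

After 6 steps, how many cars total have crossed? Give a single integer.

Answer: 6

Derivation:
Step 1 [NS]: N:empty,E:wait,S:car4-GO,W:wait | queues: N=0 E=2 S=1 W=3
Step 2 [NS]: N:empty,E:wait,S:car7-GO,W:wait | queues: N=0 E=2 S=0 W=3
Step 3 [EW]: N:wait,E:car3-GO,S:wait,W:car1-GO | queues: N=0 E=1 S=0 W=2
Step 4 [EW]: N:wait,E:car6-GO,S:wait,W:car2-GO | queues: N=0 E=0 S=0 W=1
Step 5 [NS]: N:empty,E:wait,S:empty,W:wait | queues: N=0 E=0 S=0 W=1
Step 6 [NS]: N:empty,E:wait,S:empty,W:wait | queues: N=0 E=0 S=0 W=1
Cars crossed by step 6: 6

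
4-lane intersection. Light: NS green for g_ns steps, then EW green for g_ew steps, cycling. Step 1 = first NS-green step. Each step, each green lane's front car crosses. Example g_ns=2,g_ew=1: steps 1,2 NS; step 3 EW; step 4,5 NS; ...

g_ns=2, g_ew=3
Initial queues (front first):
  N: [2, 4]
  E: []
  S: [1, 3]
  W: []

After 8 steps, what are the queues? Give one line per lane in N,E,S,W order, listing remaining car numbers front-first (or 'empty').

Step 1 [NS]: N:car2-GO,E:wait,S:car1-GO,W:wait | queues: N=1 E=0 S=1 W=0
Step 2 [NS]: N:car4-GO,E:wait,S:car3-GO,W:wait | queues: N=0 E=0 S=0 W=0

N: empty
E: empty
S: empty
W: empty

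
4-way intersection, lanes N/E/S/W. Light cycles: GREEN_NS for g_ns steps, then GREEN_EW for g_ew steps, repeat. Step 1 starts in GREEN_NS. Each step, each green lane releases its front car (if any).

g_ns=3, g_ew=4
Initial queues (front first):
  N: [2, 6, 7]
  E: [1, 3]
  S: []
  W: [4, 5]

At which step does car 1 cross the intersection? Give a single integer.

Step 1 [NS]: N:car2-GO,E:wait,S:empty,W:wait | queues: N=2 E=2 S=0 W=2
Step 2 [NS]: N:car6-GO,E:wait,S:empty,W:wait | queues: N=1 E=2 S=0 W=2
Step 3 [NS]: N:car7-GO,E:wait,S:empty,W:wait | queues: N=0 E=2 S=0 W=2
Step 4 [EW]: N:wait,E:car1-GO,S:wait,W:car4-GO | queues: N=0 E=1 S=0 W=1
Step 5 [EW]: N:wait,E:car3-GO,S:wait,W:car5-GO | queues: N=0 E=0 S=0 W=0
Car 1 crosses at step 4

4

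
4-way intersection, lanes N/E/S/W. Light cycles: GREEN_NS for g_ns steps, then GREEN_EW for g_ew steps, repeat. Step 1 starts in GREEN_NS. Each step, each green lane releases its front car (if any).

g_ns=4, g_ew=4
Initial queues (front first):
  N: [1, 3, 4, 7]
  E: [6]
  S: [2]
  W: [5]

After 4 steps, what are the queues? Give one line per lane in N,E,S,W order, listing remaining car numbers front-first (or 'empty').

Step 1 [NS]: N:car1-GO,E:wait,S:car2-GO,W:wait | queues: N=3 E=1 S=0 W=1
Step 2 [NS]: N:car3-GO,E:wait,S:empty,W:wait | queues: N=2 E=1 S=0 W=1
Step 3 [NS]: N:car4-GO,E:wait,S:empty,W:wait | queues: N=1 E=1 S=0 W=1
Step 4 [NS]: N:car7-GO,E:wait,S:empty,W:wait | queues: N=0 E=1 S=0 W=1

N: empty
E: 6
S: empty
W: 5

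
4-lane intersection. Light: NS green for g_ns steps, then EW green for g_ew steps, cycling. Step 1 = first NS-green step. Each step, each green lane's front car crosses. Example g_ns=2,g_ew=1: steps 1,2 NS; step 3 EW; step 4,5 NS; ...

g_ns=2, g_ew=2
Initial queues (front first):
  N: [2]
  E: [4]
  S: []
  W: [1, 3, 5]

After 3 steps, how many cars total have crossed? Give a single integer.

Answer: 3

Derivation:
Step 1 [NS]: N:car2-GO,E:wait,S:empty,W:wait | queues: N=0 E=1 S=0 W=3
Step 2 [NS]: N:empty,E:wait,S:empty,W:wait | queues: N=0 E=1 S=0 W=3
Step 3 [EW]: N:wait,E:car4-GO,S:wait,W:car1-GO | queues: N=0 E=0 S=0 W=2
Cars crossed by step 3: 3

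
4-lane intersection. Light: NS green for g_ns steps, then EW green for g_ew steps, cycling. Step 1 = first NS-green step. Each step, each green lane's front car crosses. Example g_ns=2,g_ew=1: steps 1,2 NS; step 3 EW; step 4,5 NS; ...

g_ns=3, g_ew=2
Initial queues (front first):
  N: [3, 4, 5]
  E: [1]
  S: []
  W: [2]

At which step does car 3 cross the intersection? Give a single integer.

Step 1 [NS]: N:car3-GO,E:wait,S:empty,W:wait | queues: N=2 E=1 S=0 W=1
Step 2 [NS]: N:car4-GO,E:wait,S:empty,W:wait | queues: N=1 E=1 S=0 W=1
Step 3 [NS]: N:car5-GO,E:wait,S:empty,W:wait | queues: N=0 E=1 S=0 W=1
Step 4 [EW]: N:wait,E:car1-GO,S:wait,W:car2-GO | queues: N=0 E=0 S=0 W=0
Car 3 crosses at step 1

1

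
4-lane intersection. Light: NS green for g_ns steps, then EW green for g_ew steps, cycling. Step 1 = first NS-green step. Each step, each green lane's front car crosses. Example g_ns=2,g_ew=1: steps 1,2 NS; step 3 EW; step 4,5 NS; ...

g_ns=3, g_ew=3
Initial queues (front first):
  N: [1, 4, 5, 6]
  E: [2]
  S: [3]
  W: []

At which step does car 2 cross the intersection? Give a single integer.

Step 1 [NS]: N:car1-GO,E:wait,S:car3-GO,W:wait | queues: N=3 E=1 S=0 W=0
Step 2 [NS]: N:car4-GO,E:wait,S:empty,W:wait | queues: N=2 E=1 S=0 W=0
Step 3 [NS]: N:car5-GO,E:wait,S:empty,W:wait | queues: N=1 E=1 S=0 W=0
Step 4 [EW]: N:wait,E:car2-GO,S:wait,W:empty | queues: N=1 E=0 S=0 W=0
Step 5 [EW]: N:wait,E:empty,S:wait,W:empty | queues: N=1 E=0 S=0 W=0
Step 6 [EW]: N:wait,E:empty,S:wait,W:empty | queues: N=1 E=0 S=0 W=0
Step 7 [NS]: N:car6-GO,E:wait,S:empty,W:wait | queues: N=0 E=0 S=0 W=0
Car 2 crosses at step 4

4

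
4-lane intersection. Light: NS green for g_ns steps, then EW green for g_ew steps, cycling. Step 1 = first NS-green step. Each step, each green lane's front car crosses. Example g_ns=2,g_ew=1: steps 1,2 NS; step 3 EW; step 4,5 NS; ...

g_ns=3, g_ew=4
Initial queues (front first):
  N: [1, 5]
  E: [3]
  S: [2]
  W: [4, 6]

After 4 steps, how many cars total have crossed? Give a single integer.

Answer: 5

Derivation:
Step 1 [NS]: N:car1-GO,E:wait,S:car2-GO,W:wait | queues: N=1 E=1 S=0 W=2
Step 2 [NS]: N:car5-GO,E:wait,S:empty,W:wait | queues: N=0 E=1 S=0 W=2
Step 3 [NS]: N:empty,E:wait,S:empty,W:wait | queues: N=0 E=1 S=0 W=2
Step 4 [EW]: N:wait,E:car3-GO,S:wait,W:car4-GO | queues: N=0 E=0 S=0 W=1
Cars crossed by step 4: 5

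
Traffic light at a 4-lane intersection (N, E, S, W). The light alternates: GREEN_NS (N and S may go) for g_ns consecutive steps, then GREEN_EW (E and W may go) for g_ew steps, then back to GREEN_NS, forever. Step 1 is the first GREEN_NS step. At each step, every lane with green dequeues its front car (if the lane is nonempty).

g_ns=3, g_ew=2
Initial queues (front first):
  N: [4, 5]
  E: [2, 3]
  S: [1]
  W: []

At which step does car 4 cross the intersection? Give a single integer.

Step 1 [NS]: N:car4-GO,E:wait,S:car1-GO,W:wait | queues: N=1 E=2 S=0 W=0
Step 2 [NS]: N:car5-GO,E:wait,S:empty,W:wait | queues: N=0 E=2 S=0 W=0
Step 3 [NS]: N:empty,E:wait,S:empty,W:wait | queues: N=0 E=2 S=0 W=0
Step 4 [EW]: N:wait,E:car2-GO,S:wait,W:empty | queues: N=0 E=1 S=0 W=0
Step 5 [EW]: N:wait,E:car3-GO,S:wait,W:empty | queues: N=0 E=0 S=0 W=0
Car 4 crosses at step 1

1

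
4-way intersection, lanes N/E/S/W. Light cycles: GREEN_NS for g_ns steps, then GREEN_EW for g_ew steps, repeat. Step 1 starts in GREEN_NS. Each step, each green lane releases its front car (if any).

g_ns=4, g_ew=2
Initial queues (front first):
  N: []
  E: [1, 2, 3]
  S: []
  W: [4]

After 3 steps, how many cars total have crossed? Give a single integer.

Answer: 0

Derivation:
Step 1 [NS]: N:empty,E:wait,S:empty,W:wait | queues: N=0 E=3 S=0 W=1
Step 2 [NS]: N:empty,E:wait,S:empty,W:wait | queues: N=0 E=3 S=0 W=1
Step 3 [NS]: N:empty,E:wait,S:empty,W:wait | queues: N=0 E=3 S=0 W=1
Cars crossed by step 3: 0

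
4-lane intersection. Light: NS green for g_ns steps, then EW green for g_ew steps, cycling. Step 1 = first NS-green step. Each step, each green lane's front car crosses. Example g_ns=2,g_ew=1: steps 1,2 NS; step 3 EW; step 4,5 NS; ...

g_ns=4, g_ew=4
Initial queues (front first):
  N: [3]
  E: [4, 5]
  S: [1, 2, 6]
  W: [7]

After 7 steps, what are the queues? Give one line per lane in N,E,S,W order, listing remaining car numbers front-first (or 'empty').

Step 1 [NS]: N:car3-GO,E:wait,S:car1-GO,W:wait | queues: N=0 E=2 S=2 W=1
Step 2 [NS]: N:empty,E:wait,S:car2-GO,W:wait | queues: N=0 E=2 S=1 W=1
Step 3 [NS]: N:empty,E:wait,S:car6-GO,W:wait | queues: N=0 E=2 S=0 W=1
Step 4 [NS]: N:empty,E:wait,S:empty,W:wait | queues: N=0 E=2 S=0 W=1
Step 5 [EW]: N:wait,E:car4-GO,S:wait,W:car7-GO | queues: N=0 E=1 S=0 W=0
Step 6 [EW]: N:wait,E:car5-GO,S:wait,W:empty | queues: N=0 E=0 S=0 W=0

N: empty
E: empty
S: empty
W: empty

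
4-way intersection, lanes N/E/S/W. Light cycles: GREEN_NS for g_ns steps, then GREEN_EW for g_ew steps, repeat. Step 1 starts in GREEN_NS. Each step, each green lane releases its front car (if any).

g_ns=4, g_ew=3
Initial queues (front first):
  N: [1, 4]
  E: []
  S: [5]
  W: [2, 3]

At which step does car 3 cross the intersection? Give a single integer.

Step 1 [NS]: N:car1-GO,E:wait,S:car5-GO,W:wait | queues: N=1 E=0 S=0 W=2
Step 2 [NS]: N:car4-GO,E:wait,S:empty,W:wait | queues: N=0 E=0 S=0 W=2
Step 3 [NS]: N:empty,E:wait,S:empty,W:wait | queues: N=0 E=0 S=0 W=2
Step 4 [NS]: N:empty,E:wait,S:empty,W:wait | queues: N=0 E=0 S=0 W=2
Step 5 [EW]: N:wait,E:empty,S:wait,W:car2-GO | queues: N=0 E=0 S=0 W=1
Step 6 [EW]: N:wait,E:empty,S:wait,W:car3-GO | queues: N=0 E=0 S=0 W=0
Car 3 crosses at step 6

6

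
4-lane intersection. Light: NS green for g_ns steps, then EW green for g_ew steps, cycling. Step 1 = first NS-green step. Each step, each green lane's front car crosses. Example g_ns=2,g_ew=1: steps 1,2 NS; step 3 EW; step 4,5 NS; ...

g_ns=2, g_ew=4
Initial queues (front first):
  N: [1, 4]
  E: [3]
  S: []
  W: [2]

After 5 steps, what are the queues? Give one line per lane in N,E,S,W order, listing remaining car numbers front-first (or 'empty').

Step 1 [NS]: N:car1-GO,E:wait,S:empty,W:wait | queues: N=1 E=1 S=0 W=1
Step 2 [NS]: N:car4-GO,E:wait,S:empty,W:wait | queues: N=0 E=1 S=0 W=1
Step 3 [EW]: N:wait,E:car3-GO,S:wait,W:car2-GO | queues: N=0 E=0 S=0 W=0

N: empty
E: empty
S: empty
W: empty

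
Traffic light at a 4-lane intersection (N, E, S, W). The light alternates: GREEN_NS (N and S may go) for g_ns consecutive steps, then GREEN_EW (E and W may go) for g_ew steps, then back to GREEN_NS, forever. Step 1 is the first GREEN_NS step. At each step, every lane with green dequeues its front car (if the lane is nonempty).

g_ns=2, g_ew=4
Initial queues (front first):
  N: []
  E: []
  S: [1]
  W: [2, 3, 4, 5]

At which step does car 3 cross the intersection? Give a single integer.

Step 1 [NS]: N:empty,E:wait,S:car1-GO,W:wait | queues: N=0 E=0 S=0 W=4
Step 2 [NS]: N:empty,E:wait,S:empty,W:wait | queues: N=0 E=0 S=0 W=4
Step 3 [EW]: N:wait,E:empty,S:wait,W:car2-GO | queues: N=0 E=0 S=0 W=3
Step 4 [EW]: N:wait,E:empty,S:wait,W:car3-GO | queues: N=0 E=0 S=0 W=2
Step 5 [EW]: N:wait,E:empty,S:wait,W:car4-GO | queues: N=0 E=0 S=0 W=1
Step 6 [EW]: N:wait,E:empty,S:wait,W:car5-GO | queues: N=0 E=0 S=0 W=0
Car 3 crosses at step 4

4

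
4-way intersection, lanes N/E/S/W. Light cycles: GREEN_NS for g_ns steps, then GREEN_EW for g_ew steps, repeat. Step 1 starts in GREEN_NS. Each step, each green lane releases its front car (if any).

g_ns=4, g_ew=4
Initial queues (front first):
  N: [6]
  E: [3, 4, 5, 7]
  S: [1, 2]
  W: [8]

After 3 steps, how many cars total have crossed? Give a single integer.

Step 1 [NS]: N:car6-GO,E:wait,S:car1-GO,W:wait | queues: N=0 E=4 S=1 W=1
Step 2 [NS]: N:empty,E:wait,S:car2-GO,W:wait | queues: N=0 E=4 S=0 W=1
Step 3 [NS]: N:empty,E:wait,S:empty,W:wait | queues: N=0 E=4 S=0 W=1
Cars crossed by step 3: 3

Answer: 3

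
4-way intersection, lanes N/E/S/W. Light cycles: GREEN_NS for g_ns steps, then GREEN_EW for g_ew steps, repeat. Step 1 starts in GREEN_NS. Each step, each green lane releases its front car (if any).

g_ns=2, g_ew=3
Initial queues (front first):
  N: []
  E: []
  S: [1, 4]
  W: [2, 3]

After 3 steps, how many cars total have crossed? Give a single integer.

Step 1 [NS]: N:empty,E:wait,S:car1-GO,W:wait | queues: N=0 E=0 S=1 W=2
Step 2 [NS]: N:empty,E:wait,S:car4-GO,W:wait | queues: N=0 E=0 S=0 W=2
Step 3 [EW]: N:wait,E:empty,S:wait,W:car2-GO | queues: N=0 E=0 S=0 W=1
Cars crossed by step 3: 3

Answer: 3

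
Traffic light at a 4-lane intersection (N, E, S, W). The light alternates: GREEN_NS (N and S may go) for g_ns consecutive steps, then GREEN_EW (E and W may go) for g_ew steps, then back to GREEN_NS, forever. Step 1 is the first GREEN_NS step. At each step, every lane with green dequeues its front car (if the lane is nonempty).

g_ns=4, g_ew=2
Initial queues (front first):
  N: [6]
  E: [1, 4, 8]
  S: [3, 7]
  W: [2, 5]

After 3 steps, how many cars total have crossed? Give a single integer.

Answer: 3

Derivation:
Step 1 [NS]: N:car6-GO,E:wait,S:car3-GO,W:wait | queues: N=0 E=3 S=1 W=2
Step 2 [NS]: N:empty,E:wait,S:car7-GO,W:wait | queues: N=0 E=3 S=0 W=2
Step 3 [NS]: N:empty,E:wait,S:empty,W:wait | queues: N=0 E=3 S=0 W=2
Cars crossed by step 3: 3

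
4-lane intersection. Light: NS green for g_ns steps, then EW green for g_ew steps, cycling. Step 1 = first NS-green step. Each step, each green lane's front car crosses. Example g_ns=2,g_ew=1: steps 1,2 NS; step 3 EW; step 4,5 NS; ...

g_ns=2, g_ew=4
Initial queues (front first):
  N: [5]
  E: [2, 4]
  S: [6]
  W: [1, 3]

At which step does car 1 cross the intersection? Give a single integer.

Step 1 [NS]: N:car5-GO,E:wait,S:car6-GO,W:wait | queues: N=0 E=2 S=0 W=2
Step 2 [NS]: N:empty,E:wait,S:empty,W:wait | queues: N=0 E=2 S=0 W=2
Step 3 [EW]: N:wait,E:car2-GO,S:wait,W:car1-GO | queues: N=0 E=1 S=0 W=1
Step 4 [EW]: N:wait,E:car4-GO,S:wait,W:car3-GO | queues: N=0 E=0 S=0 W=0
Car 1 crosses at step 3

3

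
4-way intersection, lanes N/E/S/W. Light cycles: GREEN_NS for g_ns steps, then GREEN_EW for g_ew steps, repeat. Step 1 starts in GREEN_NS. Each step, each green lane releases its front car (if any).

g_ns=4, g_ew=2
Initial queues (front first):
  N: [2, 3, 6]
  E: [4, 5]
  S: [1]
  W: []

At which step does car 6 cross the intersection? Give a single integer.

Step 1 [NS]: N:car2-GO,E:wait,S:car1-GO,W:wait | queues: N=2 E=2 S=0 W=0
Step 2 [NS]: N:car3-GO,E:wait,S:empty,W:wait | queues: N=1 E=2 S=0 W=0
Step 3 [NS]: N:car6-GO,E:wait,S:empty,W:wait | queues: N=0 E=2 S=0 W=0
Step 4 [NS]: N:empty,E:wait,S:empty,W:wait | queues: N=0 E=2 S=0 W=0
Step 5 [EW]: N:wait,E:car4-GO,S:wait,W:empty | queues: N=0 E=1 S=0 W=0
Step 6 [EW]: N:wait,E:car5-GO,S:wait,W:empty | queues: N=0 E=0 S=0 W=0
Car 6 crosses at step 3

3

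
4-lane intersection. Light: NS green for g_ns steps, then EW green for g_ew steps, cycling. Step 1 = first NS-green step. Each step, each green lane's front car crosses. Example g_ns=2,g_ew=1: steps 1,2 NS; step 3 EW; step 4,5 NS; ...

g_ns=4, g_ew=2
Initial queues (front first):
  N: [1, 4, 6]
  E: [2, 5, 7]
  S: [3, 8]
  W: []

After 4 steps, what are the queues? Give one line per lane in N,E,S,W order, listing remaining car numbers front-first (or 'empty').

Step 1 [NS]: N:car1-GO,E:wait,S:car3-GO,W:wait | queues: N=2 E=3 S=1 W=0
Step 2 [NS]: N:car4-GO,E:wait,S:car8-GO,W:wait | queues: N=1 E=3 S=0 W=0
Step 3 [NS]: N:car6-GO,E:wait,S:empty,W:wait | queues: N=0 E=3 S=0 W=0
Step 4 [NS]: N:empty,E:wait,S:empty,W:wait | queues: N=0 E=3 S=0 W=0

N: empty
E: 2 5 7
S: empty
W: empty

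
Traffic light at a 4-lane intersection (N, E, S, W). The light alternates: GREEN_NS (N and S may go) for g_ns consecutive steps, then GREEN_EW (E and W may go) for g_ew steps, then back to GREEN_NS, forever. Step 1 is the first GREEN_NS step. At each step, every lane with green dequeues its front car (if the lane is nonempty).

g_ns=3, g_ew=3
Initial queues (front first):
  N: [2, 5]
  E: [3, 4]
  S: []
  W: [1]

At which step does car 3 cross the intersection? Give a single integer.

Step 1 [NS]: N:car2-GO,E:wait,S:empty,W:wait | queues: N=1 E=2 S=0 W=1
Step 2 [NS]: N:car5-GO,E:wait,S:empty,W:wait | queues: N=0 E=2 S=0 W=1
Step 3 [NS]: N:empty,E:wait,S:empty,W:wait | queues: N=0 E=2 S=0 W=1
Step 4 [EW]: N:wait,E:car3-GO,S:wait,W:car1-GO | queues: N=0 E=1 S=0 W=0
Step 5 [EW]: N:wait,E:car4-GO,S:wait,W:empty | queues: N=0 E=0 S=0 W=0
Car 3 crosses at step 4

4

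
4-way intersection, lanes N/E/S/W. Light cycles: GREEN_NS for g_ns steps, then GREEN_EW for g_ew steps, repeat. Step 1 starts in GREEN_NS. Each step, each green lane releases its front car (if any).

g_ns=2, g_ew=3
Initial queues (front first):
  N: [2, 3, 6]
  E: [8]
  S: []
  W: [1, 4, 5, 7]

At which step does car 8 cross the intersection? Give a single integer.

Step 1 [NS]: N:car2-GO,E:wait,S:empty,W:wait | queues: N=2 E=1 S=0 W=4
Step 2 [NS]: N:car3-GO,E:wait,S:empty,W:wait | queues: N=1 E=1 S=0 W=4
Step 3 [EW]: N:wait,E:car8-GO,S:wait,W:car1-GO | queues: N=1 E=0 S=0 W=3
Step 4 [EW]: N:wait,E:empty,S:wait,W:car4-GO | queues: N=1 E=0 S=0 W=2
Step 5 [EW]: N:wait,E:empty,S:wait,W:car5-GO | queues: N=1 E=0 S=0 W=1
Step 6 [NS]: N:car6-GO,E:wait,S:empty,W:wait | queues: N=0 E=0 S=0 W=1
Step 7 [NS]: N:empty,E:wait,S:empty,W:wait | queues: N=0 E=0 S=0 W=1
Step 8 [EW]: N:wait,E:empty,S:wait,W:car7-GO | queues: N=0 E=0 S=0 W=0
Car 8 crosses at step 3

3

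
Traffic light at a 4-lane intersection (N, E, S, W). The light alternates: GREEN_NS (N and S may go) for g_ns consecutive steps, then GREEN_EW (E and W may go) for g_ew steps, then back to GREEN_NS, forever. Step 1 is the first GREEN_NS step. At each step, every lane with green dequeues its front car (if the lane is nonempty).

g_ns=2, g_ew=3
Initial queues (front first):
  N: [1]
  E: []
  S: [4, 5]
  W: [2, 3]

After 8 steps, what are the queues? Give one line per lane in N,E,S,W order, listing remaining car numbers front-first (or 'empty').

Step 1 [NS]: N:car1-GO,E:wait,S:car4-GO,W:wait | queues: N=0 E=0 S=1 W=2
Step 2 [NS]: N:empty,E:wait,S:car5-GO,W:wait | queues: N=0 E=0 S=0 W=2
Step 3 [EW]: N:wait,E:empty,S:wait,W:car2-GO | queues: N=0 E=0 S=0 W=1
Step 4 [EW]: N:wait,E:empty,S:wait,W:car3-GO | queues: N=0 E=0 S=0 W=0

N: empty
E: empty
S: empty
W: empty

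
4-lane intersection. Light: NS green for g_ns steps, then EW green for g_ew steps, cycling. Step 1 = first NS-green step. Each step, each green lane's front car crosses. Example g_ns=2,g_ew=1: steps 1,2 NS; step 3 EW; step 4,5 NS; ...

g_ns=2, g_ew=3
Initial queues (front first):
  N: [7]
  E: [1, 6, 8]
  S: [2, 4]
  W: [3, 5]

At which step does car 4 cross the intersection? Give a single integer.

Step 1 [NS]: N:car7-GO,E:wait,S:car2-GO,W:wait | queues: N=0 E=3 S=1 W=2
Step 2 [NS]: N:empty,E:wait,S:car4-GO,W:wait | queues: N=0 E=3 S=0 W=2
Step 3 [EW]: N:wait,E:car1-GO,S:wait,W:car3-GO | queues: N=0 E=2 S=0 W=1
Step 4 [EW]: N:wait,E:car6-GO,S:wait,W:car5-GO | queues: N=0 E=1 S=0 W=0
Step 5 [EW]: N:wait,E:car8-GO,S:wait,W:empty | queues: N=0 E=0 S=0 W=0
Car 4 crosses at step 2

2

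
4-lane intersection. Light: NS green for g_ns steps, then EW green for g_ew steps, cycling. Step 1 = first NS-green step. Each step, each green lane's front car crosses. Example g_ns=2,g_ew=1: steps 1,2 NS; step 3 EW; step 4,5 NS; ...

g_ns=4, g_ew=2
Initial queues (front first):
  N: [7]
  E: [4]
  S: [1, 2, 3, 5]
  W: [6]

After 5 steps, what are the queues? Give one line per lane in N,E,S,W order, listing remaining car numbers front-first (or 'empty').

Step 1 [NS]: N:car7-GO,E:wait,S:car1-GO,W:wait | queues: N=0 E=1 S=3 W=1
Step 2 [NS]: N:empty,E:wait,S:car2-GO,W:wait | queues: N=0 E=1 S=2 W=1
Step 3 [NS]: N:empty,E:wait,S:car3-GO,W:wait | queues: N=0 E=1 S=1 W=1
Step 4 [NS]: N:empty,E:wait,S:car5-GO,W:wait | queues: N=0 E=1 S=0 W=1
Step 5 [EW]: N:wait,E:car4-GO,S:wait,W:car6-GO | queues: N=0 E=0 S=0 W=0

N: empty
E: empty
S: empty
W: empty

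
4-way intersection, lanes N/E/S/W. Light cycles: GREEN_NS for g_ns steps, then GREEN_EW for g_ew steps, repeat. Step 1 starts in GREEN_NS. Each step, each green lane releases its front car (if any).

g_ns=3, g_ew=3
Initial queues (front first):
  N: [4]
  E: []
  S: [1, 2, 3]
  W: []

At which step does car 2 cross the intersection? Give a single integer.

Step 1 [NS]: N:car4-GO,E:wait,S:car1-GO,W:wait | queues: N=0 E=0 S=2 W=0
Step 2 [NS]: N:empty,E:wait,S:car2-GO,W:wait | queues: N=0 E=0 S=1 W=0
Step 3 [NS]: N:empty,E:wait,S:car3-GO,W:wait | queues: N=0 E=0 S=0 W=0
Car 2 crosses at step 2

2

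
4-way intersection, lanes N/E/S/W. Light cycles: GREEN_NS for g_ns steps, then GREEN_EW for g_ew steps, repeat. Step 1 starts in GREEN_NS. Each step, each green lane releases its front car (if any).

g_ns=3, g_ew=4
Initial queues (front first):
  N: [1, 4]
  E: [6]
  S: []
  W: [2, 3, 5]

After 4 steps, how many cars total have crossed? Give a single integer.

Step 1 [NS]: N:car1-GO,E:wait,S:empty,W:wait | queues: N=1 E=1 S=0 W=3
Step 2 [NS]: N:car4-GO,E:wait,S:empty,W:wait | queues: N=0 E=1 S=0 W=3
Step 3 [NS]: N:empty,E:wait,S:empty,W:wait | queues: N=0 E=1 S=0 W=3
Step 4 [EW]: N:wait,E:car6-GO,S:wait,W:car2-GO | queues: N=0 E=0 S=0 W=2
Cars crossed by step 4: 4

Answer: 4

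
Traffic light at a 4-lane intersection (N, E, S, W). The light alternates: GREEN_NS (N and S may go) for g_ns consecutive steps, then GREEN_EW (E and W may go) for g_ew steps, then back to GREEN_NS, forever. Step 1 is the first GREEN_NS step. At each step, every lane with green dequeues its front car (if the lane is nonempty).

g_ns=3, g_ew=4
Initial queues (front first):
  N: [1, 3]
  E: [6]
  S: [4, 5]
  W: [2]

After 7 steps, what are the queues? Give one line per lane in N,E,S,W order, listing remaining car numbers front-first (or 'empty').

Step 1 [NS]: N:car1-GO,E:wait,S:car4-GO,W:wait | queues: N=1 E=1 S=1 W=1
Step 2 [NS]: N:car3-GO,E:wait,S:car5-GO,W:wait | queues: N=0 E=1 S=0 W=1
Step 3 [NS]: N:empty,E:wait,S:empty,W:wait | queues: N=0 E=1 S=0 W=1
Step 4 [EW]: N:wait,E:car6-GO,S:wait,W:car2-GO | queues: N=0 E=0 S=0 W=0

N: empty
E: empty
S: empty
W: empty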